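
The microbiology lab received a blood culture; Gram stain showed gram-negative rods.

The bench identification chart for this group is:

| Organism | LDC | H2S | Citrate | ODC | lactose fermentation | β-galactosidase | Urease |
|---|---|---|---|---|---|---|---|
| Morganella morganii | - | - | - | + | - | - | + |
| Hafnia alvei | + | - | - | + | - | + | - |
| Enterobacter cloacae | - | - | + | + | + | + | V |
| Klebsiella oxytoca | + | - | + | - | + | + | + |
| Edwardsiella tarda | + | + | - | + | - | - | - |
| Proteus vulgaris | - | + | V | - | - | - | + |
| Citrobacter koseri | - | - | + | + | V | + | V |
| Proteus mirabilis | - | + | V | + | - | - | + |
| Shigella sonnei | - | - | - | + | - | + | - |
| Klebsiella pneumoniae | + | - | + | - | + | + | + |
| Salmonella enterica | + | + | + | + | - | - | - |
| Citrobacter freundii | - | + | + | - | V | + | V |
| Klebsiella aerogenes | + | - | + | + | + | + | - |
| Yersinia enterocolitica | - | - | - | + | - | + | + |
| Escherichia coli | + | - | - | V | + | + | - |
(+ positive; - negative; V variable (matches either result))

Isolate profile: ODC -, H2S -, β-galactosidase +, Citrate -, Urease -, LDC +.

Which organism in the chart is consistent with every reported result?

Escherichia coli

Citrate -: excludes 7 organisms — 8 left.
β-galactosidase +: excludes Morganella morganii, Edwardsiella tarda, Proteus vulgaris, Proteus mirabilis — 4 left.
H2S -: all 4 remaining candidates are consistent.
ODC -: excludes Hafnia alvei, Shigella sonnei, Yersinia enterocolitica — 1 left.
Urease -: the one remaining candidate is consistent.
LDC +: the one remaining candidate is consistent.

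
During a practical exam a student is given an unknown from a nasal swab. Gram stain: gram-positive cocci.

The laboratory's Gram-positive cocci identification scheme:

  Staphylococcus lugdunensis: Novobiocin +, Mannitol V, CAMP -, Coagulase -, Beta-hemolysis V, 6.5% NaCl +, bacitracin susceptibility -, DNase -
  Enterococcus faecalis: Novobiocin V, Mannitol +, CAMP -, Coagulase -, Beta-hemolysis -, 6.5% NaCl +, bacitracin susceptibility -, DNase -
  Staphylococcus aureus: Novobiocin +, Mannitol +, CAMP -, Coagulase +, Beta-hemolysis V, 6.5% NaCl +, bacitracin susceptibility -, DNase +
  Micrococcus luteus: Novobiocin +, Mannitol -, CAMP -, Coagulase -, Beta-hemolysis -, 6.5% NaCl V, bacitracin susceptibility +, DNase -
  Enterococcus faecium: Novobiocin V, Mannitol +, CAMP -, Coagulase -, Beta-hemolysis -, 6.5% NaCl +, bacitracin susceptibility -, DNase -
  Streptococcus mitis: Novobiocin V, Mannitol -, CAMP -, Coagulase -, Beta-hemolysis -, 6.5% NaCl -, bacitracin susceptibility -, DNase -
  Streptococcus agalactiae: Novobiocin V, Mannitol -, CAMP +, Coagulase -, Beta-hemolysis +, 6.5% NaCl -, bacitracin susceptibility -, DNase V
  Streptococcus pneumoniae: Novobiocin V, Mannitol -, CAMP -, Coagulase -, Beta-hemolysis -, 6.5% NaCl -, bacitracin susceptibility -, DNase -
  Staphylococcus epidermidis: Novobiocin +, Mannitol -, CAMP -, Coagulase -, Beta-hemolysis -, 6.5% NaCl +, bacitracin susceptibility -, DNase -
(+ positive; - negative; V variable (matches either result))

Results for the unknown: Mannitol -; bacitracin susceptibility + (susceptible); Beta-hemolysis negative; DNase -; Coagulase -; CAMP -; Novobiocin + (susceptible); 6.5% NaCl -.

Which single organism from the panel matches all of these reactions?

Micrococcus luteus

6.5% NaCl -: excludes 5 organisms — 4 left.
DNase -: all 4 remaining candidates are consistent.
Mannitol -: all 4 remaining candidates are consistent.
Beta-hemolysis -: excludes Streptococcus agalactiae — 3 left.
CAMP -: all 3 remaining candidates are consistent.
bacitracin susceptibility +: excludes Streptococcus mitis, Streptococcus pneumoniae — 1 left.
Coagulase -: the one remaining candidate is consistent.
Novobiocin +: the one remaining candidate is consistent.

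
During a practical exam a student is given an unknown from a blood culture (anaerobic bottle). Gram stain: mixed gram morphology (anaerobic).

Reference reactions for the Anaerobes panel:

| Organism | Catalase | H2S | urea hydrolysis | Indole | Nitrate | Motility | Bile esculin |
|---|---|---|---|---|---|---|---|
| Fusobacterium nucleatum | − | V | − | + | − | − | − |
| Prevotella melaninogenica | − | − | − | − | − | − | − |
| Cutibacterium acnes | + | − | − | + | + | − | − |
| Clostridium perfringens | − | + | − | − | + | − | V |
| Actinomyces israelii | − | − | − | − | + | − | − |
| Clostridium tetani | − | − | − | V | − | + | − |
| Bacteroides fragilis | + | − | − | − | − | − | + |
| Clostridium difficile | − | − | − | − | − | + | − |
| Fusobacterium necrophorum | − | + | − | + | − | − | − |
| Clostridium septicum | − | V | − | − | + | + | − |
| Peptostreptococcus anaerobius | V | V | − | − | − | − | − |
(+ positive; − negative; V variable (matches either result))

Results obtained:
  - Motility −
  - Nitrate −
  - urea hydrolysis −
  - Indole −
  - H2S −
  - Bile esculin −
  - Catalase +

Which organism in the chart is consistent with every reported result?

Peptostreptococcus anaerobius

H2S −: excludes Clostridium perfringens, Fusobacterium necrophorum — 9 left.
Bile esculin −: excludes Bacteroides fragilis — 8 left.
Motility −: excludes Clostridium tetani, Clostridium difficile, Clostridium septicum — 5 left.
urea hydrolysis −: all 5 remaining candidates are consistent.
Indole −: excludes Fusobacterium nucleatum, Cutibacterium acnes — 3 left.
Nitrate −: excludes Actinomyces israelii — 2 left.
Catalase +: excludes Prevotella melaninogenica — 1 left.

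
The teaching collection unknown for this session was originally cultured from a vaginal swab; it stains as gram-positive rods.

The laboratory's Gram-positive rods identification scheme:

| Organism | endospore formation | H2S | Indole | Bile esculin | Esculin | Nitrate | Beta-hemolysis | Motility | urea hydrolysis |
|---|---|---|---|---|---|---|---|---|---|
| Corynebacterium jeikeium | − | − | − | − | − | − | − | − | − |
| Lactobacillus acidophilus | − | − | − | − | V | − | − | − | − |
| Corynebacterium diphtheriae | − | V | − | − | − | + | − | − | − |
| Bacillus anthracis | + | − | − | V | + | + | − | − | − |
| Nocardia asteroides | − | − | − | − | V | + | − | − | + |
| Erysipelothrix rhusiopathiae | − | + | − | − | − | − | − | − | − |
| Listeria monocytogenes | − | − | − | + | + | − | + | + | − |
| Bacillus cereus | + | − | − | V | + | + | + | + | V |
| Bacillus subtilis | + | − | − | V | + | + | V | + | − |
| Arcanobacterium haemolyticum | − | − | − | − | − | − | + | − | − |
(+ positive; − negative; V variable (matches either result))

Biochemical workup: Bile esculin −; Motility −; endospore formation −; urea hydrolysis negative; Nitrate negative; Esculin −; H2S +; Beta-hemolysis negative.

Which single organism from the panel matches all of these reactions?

Erysipelothrix rhusiopathiae

urea hydrolysis −: excludes Nocardia asteroides — 9 left.
Esculin −: excludes Bacillus anthracis, Listeria monocytogenes, Bacillus cereus, Bacillus subtilis — 5 left.
Beta-hemolysis −: excludes Arcanobacterium haemolyticum — 4 left.
Nitrate −: excludes Corynebacterium diphtheriae — 3 left.
Motility −: all 3 remaining candidates are consistent.
endospore formation −: all 3 remaining candidates are consistent.
H2S +: excludes Corynebacterium jeikeium, Lactobacillus acidophilus — 1 left.
Bile esculin −: the one remaining candidate is consistent.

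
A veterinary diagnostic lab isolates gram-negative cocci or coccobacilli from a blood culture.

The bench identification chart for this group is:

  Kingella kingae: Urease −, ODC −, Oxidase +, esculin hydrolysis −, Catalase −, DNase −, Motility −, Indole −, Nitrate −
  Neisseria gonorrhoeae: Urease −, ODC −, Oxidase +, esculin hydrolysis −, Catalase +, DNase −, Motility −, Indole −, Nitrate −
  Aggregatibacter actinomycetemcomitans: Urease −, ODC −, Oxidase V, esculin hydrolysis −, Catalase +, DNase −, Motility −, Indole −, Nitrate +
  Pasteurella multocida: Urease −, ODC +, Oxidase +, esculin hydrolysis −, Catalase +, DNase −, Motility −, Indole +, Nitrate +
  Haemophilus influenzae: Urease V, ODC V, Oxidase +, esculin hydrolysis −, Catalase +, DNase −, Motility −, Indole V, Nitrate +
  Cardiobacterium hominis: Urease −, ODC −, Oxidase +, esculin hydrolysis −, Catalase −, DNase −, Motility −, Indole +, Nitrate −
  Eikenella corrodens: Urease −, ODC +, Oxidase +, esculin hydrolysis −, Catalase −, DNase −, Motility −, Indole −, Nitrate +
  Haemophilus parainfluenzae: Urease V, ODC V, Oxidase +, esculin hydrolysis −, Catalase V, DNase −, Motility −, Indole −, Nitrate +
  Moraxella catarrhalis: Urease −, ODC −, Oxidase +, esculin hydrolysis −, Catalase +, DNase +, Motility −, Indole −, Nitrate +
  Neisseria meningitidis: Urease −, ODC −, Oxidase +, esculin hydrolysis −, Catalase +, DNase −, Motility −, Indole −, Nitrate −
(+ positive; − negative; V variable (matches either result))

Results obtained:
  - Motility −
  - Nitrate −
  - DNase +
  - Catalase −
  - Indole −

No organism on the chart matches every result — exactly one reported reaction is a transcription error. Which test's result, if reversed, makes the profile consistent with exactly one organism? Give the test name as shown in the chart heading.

As reported, no row in the chart matches all 5 reactions.
Reversing Nitrate → still no organism matches.
Reversing Indole → still no organism matches.
Reversing Motility → still no organism matches.
Reversing DNase (to −) → unique match: Kingella kingae.
Reversing Catalase → still no organism matches.

DNase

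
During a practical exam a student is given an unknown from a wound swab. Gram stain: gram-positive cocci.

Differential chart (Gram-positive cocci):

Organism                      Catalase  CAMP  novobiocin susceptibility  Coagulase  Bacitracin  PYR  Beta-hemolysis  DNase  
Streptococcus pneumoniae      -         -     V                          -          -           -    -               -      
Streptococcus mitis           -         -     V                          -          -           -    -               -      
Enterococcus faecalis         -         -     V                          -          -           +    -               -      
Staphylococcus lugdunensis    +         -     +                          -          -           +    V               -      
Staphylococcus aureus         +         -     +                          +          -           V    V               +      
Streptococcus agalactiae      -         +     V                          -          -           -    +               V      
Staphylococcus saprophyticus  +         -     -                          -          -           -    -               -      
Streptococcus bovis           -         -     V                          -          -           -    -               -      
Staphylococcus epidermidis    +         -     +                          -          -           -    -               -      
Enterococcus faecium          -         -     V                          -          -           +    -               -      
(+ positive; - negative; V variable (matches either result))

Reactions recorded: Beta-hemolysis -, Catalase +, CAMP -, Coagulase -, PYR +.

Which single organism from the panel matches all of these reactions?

Coagulase -: excludes Staphylococcus aureus — 9 left.
PYR +: excludes 6 organisms — 3 left.
Beta-hemolysis -: all 3 remaining candidates are consistent.
CAMP -: all 3 remaining candidates are consistent.
Catalase +: excludes Enterococcus faecalis, Enterococcus faecium — 1 left.

Staphylococcus lugdunensis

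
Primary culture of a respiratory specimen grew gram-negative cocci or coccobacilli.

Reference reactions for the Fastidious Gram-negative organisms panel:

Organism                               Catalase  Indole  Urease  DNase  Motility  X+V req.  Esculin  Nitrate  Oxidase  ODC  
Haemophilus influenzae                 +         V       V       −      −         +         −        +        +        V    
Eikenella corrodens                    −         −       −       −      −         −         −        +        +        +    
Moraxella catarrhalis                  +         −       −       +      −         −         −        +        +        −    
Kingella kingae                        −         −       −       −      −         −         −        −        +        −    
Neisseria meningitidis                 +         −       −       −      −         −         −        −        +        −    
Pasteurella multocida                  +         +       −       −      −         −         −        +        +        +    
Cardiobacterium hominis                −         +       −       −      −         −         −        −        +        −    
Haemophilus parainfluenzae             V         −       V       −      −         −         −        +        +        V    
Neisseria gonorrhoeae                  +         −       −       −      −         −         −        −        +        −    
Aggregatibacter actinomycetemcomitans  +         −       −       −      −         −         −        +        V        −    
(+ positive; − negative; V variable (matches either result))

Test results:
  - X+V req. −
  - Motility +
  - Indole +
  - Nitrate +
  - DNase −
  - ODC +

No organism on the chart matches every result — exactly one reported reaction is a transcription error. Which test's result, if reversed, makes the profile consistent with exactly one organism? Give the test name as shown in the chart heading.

Motility

As reported, no row in the chart matches all 6 reactions.
Reversing ODC → still no organism matches.
Reversing Indole → still no organism matches.
Reversing DNase → still no organism matches.
Reversing Motility (to −) → unique match: Pasteurella multocida.
Reversing X+V req. → still no organism matches.
Reversing Nitrate → still no organism matches.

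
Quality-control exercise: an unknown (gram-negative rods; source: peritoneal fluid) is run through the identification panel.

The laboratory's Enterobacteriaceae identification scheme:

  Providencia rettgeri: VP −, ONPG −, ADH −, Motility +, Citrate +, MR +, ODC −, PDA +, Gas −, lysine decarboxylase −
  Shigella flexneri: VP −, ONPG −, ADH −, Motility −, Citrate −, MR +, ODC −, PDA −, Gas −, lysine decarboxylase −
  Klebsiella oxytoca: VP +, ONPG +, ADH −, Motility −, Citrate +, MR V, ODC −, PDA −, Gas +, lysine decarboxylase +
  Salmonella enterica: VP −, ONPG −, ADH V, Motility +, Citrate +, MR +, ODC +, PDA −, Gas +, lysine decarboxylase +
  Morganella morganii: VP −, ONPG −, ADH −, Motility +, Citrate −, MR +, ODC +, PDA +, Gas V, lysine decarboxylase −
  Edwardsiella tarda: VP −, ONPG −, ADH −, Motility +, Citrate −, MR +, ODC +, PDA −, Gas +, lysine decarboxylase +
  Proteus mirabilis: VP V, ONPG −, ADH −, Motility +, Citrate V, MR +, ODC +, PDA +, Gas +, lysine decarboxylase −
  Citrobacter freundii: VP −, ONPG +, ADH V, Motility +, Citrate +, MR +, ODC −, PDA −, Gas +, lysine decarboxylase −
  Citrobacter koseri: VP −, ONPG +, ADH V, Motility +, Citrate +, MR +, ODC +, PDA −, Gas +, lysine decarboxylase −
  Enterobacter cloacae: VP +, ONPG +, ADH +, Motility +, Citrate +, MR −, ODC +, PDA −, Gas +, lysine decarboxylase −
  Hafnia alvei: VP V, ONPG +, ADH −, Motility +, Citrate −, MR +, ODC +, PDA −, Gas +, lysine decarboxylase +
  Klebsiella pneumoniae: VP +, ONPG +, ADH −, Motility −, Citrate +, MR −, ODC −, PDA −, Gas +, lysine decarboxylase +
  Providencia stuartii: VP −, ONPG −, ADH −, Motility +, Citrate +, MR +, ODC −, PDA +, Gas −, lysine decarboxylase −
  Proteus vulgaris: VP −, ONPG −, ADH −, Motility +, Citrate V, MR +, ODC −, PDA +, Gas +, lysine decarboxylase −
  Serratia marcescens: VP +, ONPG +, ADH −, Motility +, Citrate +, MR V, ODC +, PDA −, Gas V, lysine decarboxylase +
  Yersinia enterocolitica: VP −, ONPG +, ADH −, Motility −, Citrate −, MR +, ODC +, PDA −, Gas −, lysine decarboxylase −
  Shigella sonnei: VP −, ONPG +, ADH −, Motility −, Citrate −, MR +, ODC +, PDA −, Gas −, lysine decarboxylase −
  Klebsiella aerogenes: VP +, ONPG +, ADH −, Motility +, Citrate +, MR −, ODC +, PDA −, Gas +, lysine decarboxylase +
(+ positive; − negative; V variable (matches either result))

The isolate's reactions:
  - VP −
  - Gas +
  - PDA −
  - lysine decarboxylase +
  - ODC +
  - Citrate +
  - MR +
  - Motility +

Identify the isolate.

Salmonella enterica

VP −: excludes 5 organisms — 13 left.
PDA −: excludes 5 organisms — 8 left.
ODC +: excludes Shigella flexneri, Citrobacter freundii — 6 left.
Citrate +: excludes Edwardsiella tarda, Hafnia alvei, Yersinia enterocolitica, Shigella sonnei — 2 left.
MR +: all 2 remaining candidates are consistent.
Motility +: all 2 remaining candidates are consistent.
lysine decarboxylase +: excludes Citrobacter koseri — 1 left.
Gas +: the one remaining candidate is consistent.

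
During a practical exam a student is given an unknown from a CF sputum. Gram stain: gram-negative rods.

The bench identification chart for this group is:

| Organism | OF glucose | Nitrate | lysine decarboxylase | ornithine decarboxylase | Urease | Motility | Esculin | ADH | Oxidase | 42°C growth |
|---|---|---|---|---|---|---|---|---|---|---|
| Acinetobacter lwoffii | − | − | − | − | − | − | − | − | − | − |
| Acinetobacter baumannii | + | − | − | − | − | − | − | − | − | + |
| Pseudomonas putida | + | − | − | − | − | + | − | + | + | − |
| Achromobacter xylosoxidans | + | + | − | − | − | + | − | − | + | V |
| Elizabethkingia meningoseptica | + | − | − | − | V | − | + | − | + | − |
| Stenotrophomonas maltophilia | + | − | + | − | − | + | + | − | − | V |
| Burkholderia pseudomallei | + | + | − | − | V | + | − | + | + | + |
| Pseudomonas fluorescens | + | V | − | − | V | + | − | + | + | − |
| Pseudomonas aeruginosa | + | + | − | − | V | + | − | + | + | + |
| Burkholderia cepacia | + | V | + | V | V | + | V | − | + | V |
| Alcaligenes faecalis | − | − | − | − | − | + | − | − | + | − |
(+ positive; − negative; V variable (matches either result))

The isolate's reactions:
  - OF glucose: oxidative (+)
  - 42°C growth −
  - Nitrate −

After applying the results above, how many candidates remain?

OF glucose +: excludes Acinetobacter lwoffii, Alcaligenes faecalis — 9 left.
Nitrate −: excludes Achromobacter xylosoxidans, Burkholderia pseudomallei, Pseudomonas aeruginosa — 6 left.
42°C growth −: excludes Acinetobacter baumannii — 5 left.
Still consistent: Burkholderia cepacia, Elizabethkingia meningoseptica, Pseudomonas fluorescens, Pseudomonas putida, Stenotrophomonas maltophilia.

5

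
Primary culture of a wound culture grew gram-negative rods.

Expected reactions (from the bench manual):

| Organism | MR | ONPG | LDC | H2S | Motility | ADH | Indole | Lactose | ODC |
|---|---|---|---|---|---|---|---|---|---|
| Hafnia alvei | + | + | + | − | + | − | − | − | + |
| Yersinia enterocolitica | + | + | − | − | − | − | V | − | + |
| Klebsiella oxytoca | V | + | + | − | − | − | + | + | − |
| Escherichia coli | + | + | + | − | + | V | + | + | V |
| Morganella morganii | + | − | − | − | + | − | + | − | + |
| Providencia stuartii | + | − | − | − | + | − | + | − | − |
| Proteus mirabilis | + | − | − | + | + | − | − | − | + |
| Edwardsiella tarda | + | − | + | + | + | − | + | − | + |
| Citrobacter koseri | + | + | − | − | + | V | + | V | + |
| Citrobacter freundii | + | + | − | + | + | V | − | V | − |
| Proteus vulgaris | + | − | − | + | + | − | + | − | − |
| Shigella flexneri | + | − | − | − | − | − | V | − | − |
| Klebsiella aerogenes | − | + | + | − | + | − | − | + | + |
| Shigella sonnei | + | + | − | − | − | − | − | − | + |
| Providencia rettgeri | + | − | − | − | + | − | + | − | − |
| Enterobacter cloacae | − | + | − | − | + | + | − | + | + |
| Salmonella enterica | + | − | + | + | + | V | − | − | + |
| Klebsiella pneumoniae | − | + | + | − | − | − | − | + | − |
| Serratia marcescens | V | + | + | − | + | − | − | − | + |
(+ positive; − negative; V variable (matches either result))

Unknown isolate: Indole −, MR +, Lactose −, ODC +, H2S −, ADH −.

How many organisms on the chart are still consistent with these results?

4

ADH −: excludes Enterobacter cloacae — 18 left.
Lactose −: excludes Klebsiella oxytoca, Escherichia coli, Klebsiella aerogenes, Klebsiella pneumoniae — 14 left.
ODC +: excludes 5 organisms — 9 left.
H2S −: excludes Proteus mirabilis, Edwardsiella tarda, Salmonella enterica — 6 left.
MR +: all 6 remaining candidates are consistent.
Indole −: excludes Morganella morganii, Citrobacter koseri — 4 left.
Still consistent: Hafnia alvei, Serratia marcescens, Shigella sonnei, Yersinia enterocolitica.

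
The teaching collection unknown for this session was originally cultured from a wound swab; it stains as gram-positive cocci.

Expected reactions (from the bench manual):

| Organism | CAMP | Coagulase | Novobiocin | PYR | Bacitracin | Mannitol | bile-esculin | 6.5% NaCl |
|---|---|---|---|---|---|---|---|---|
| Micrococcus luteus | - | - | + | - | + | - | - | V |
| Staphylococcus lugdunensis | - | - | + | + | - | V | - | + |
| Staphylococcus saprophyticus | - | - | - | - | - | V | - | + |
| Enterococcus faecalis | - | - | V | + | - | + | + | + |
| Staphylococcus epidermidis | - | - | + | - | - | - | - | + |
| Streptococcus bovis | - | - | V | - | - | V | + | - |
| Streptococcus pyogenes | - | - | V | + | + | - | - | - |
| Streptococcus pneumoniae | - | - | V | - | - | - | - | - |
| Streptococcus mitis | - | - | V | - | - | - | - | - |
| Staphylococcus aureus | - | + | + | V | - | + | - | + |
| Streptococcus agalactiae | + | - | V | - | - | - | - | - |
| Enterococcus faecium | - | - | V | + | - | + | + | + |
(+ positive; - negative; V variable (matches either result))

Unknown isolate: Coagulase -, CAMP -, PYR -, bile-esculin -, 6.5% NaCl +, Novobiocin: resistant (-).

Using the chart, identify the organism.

Staphylococcus saprophyticus

CAMP -: excludes Streptococcus agalactiae — 11 left.
Novobiocin -: excludes Micrococcus luteus, Staphylococcus lugdunensis, Staphylococcus epidermidis, Staphylococcus aureus — 7 left.
Coagulase -: all 7 remaining candidates are consistent.
bile-esculin -: excludes Enterococcus faecalis, Streptococcus bovis, Enterococcus faecium — 4 left.
PYR -: excludes Streptococcus pyogenes — 3 left.
6.5% NaCl +: excludes Streptococcus pneumoniae, Streptococcus mitis — 1 left.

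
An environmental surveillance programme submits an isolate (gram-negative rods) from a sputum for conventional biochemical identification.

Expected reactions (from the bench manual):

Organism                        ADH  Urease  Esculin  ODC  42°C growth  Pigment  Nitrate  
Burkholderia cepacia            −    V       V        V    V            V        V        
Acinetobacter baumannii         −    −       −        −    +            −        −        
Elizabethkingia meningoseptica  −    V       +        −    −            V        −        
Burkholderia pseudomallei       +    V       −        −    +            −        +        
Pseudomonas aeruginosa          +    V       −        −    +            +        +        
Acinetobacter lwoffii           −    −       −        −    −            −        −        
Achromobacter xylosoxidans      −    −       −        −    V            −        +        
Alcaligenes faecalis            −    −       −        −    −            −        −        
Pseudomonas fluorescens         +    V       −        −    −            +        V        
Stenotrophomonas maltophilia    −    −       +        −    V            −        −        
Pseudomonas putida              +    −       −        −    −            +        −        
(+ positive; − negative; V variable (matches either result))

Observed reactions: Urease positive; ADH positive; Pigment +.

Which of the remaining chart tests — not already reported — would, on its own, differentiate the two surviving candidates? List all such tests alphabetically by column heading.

Pigment +: excludes 6 organisms — 5 left.
Urease +: excludes Pseudomonas putida — 4 left.
ADH +: excludes Burkholderia cepacia, Elizabethkingia meningoseptica — 2 left.
Two candidates remain: Pseudomonas aeruginosa and Pseudomonas fluorescens.
  Esculin: − vs − — same for both, does not separate.
  ODC: − vs − — same for both, does not separate.
  42°C growth: Pseudomonas aeruginosa +, Pseudomonas fluorescens − — discriminates.
  Nitrate: + vs V — variable for at least one, does not separate.

42°C growth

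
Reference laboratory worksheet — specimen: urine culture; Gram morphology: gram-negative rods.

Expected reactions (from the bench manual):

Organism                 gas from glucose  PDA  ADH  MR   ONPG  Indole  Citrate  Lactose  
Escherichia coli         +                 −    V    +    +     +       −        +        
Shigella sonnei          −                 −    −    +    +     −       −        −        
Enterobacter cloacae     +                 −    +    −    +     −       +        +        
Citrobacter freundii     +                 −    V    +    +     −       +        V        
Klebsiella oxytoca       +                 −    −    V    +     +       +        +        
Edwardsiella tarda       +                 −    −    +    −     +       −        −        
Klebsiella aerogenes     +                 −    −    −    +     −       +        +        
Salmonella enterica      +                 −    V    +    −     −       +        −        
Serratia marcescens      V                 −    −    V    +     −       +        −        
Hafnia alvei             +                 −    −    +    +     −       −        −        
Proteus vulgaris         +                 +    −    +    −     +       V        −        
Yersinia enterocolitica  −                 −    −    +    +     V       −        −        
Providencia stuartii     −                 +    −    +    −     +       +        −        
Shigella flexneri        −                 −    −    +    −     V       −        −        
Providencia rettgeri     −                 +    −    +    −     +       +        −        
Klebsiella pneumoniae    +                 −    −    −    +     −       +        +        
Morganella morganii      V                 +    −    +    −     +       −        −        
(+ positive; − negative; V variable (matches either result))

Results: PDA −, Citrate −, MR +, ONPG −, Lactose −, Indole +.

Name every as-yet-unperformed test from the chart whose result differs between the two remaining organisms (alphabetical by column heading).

MR +: excludes Enterobacter cloacae, Klebsiella aerogenes, Klebsiella pneumoniae — 14 left.
Lactose −: excludes Escherichia coli, Klebsiella oxytoca — 12 left.
PDA −: excludes Proteus vulgaris, Providencia stuartii, Providencia rettgeri, Morganella morganii — 8 left.
Indole +: excludes 5 organisms — 3 left.
Citrate −: all 3 remaining candidates are consistent.
ONPG −: excludes Yersinia enterocolitica — 2 left.
Two candidates remain: Edwardsiella tarda and Shigella flexneri.
  gas from glucose: Edwardsiella tarda +, Shigella flexneri − — discriminates.
  ADH: − vs − — same for both, does not separate.

gas from glucose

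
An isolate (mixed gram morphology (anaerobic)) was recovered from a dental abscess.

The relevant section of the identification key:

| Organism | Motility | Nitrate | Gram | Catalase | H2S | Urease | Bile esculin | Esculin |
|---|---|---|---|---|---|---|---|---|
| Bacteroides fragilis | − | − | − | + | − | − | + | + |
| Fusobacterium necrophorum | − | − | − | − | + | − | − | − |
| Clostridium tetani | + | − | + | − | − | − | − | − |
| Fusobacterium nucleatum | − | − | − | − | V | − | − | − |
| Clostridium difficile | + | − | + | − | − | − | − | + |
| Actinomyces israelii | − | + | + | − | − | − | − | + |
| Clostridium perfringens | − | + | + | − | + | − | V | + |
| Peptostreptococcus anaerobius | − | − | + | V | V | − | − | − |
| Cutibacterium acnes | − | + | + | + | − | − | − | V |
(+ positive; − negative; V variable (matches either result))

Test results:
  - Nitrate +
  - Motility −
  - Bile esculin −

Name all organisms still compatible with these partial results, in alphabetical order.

Bile esculin −: excludes Bacteroides fragilis — 8 left.
Motility −: excludes Clostridium tetani, Clostridium difficile — 6 left.
Nitrate +: excludes Fusobacterium necrophorum, Fusobacterium nucleatum, Peptostreptococcus anaerobius — 3 left.

Actinomyces israelii, Clostridium perfringens, Cutibacterium acnes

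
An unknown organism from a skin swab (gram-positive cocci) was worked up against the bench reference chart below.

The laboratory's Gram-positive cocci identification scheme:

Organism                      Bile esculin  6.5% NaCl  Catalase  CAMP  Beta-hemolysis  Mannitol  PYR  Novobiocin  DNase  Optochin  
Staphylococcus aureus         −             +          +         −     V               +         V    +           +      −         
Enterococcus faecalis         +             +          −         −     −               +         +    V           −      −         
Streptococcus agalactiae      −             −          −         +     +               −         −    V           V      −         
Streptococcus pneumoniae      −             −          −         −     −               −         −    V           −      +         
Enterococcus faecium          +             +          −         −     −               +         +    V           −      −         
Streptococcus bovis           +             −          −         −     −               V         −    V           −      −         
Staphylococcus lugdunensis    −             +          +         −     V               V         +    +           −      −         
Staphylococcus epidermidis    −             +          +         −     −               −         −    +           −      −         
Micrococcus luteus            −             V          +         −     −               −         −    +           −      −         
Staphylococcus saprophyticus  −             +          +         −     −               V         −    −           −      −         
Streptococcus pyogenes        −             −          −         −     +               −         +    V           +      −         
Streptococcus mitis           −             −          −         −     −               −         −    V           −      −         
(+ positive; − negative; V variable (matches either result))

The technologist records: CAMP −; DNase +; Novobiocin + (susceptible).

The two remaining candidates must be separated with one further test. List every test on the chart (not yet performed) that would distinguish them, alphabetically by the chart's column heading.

6.5% NaCl, Catalase, Mannitol

DNase +: excludes 9 organisms — 3 left.
CAMP −: excludes Streptococcus agalactiae — 2 left.
Novobiocin +: all 2 remaining candidates are consistent.
Two candidates remain: Staphylococcus aureus and Streptococcus pyogenes.
  Bile esculin: − vs − — same for both, does not separate.
  6.5% NaCl: Staphylococcus aureus +, Streptococcus pyogenes − — discriminates.
  Catalase: Staphylococcus aureus +, Streptococcus pyogenes − — discriminates.
  Beta-hemolysis: V vs + — variable for at least one, does not separate.
  Mannitol: Staphylococcus aureus +, Streptococcus pyogenes − — discriminates.
  PYR: V vs + — variable for at least one, does not separate.
  Optochin: − vs − — same for both, does not separate.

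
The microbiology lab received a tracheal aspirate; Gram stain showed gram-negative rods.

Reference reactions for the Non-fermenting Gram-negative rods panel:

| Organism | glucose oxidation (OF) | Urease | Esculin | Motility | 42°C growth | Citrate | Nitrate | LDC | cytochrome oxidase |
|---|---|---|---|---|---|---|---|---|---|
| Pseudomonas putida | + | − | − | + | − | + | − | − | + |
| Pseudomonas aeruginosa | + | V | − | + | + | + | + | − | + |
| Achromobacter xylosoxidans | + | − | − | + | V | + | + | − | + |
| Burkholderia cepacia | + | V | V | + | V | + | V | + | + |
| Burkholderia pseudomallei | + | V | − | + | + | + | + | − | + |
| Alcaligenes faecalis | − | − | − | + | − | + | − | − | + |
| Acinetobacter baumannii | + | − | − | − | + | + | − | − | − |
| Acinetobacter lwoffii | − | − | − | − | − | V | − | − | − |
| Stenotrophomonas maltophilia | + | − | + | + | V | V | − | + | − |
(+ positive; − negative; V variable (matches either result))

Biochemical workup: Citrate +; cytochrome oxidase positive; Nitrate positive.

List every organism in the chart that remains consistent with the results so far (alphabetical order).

Nitrate +: excludes 5 organisms — 4 left.
Citrate +: all 4 remaining candidates are consistent.
cytochrome oxidase +: all 4 remaining candidates are consistent.

Achromobacter xylosoxidans, Burkholderia cepacia, Burkholderia pseudomallei, Pseudomonas aeruginosa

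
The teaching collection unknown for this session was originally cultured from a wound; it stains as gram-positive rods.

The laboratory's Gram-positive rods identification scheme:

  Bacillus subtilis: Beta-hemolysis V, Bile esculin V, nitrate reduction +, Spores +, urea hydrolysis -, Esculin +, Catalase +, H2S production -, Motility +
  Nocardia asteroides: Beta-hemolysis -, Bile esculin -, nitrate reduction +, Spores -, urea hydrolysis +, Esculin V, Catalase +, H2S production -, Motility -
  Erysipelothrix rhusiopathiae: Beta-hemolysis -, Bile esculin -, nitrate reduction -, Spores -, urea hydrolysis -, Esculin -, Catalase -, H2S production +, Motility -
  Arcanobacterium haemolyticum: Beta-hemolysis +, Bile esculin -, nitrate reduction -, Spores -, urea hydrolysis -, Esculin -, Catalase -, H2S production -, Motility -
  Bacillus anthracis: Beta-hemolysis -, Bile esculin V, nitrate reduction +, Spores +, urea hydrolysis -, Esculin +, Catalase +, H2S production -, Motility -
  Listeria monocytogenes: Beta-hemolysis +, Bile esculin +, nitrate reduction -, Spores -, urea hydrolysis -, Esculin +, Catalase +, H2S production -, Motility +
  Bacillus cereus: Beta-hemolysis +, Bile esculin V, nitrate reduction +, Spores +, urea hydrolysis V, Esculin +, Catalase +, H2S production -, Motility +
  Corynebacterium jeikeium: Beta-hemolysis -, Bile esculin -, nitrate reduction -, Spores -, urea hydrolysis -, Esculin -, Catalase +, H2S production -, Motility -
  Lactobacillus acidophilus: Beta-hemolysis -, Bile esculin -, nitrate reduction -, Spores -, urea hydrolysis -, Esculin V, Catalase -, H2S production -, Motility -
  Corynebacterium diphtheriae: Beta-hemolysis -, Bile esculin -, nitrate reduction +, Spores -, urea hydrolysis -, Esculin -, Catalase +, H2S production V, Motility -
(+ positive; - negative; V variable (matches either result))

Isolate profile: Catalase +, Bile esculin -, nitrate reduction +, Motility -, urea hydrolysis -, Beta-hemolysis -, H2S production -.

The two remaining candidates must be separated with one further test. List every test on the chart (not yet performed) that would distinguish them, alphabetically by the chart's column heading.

Esculin, Spores

Motility -: excludes Bacillus subtilis, Listeria monocytogenes, Bacillus cereus — 7 left.
Beta-hemolysis -: excludes Arcanobacterium haemolyticum — 6 left.
urea hydrolysis -: excludes Nocardia asteroides — 5 left.
Catalase +: excludes Erysipelothrix rhusiopathiae, Lactobacillus acidophilus — 3 left.
Bile esculin -: all 3 remaining candidates are consistent.
H2S production -: all 3 remaining candidates are consistent.
nitrate reduction +: excludes Corynebacterium jeikeium — 2 left.
Two candidates remain: Bacillus anthracis and Corynebacterium diphtheriae.
  Spores: Bacillus anthracis +, Corynebacterium diphtheriae - — discriminates.
  Esculin: Bacillus anthracis +, Corynebacterium diphtheriae - — discriminates.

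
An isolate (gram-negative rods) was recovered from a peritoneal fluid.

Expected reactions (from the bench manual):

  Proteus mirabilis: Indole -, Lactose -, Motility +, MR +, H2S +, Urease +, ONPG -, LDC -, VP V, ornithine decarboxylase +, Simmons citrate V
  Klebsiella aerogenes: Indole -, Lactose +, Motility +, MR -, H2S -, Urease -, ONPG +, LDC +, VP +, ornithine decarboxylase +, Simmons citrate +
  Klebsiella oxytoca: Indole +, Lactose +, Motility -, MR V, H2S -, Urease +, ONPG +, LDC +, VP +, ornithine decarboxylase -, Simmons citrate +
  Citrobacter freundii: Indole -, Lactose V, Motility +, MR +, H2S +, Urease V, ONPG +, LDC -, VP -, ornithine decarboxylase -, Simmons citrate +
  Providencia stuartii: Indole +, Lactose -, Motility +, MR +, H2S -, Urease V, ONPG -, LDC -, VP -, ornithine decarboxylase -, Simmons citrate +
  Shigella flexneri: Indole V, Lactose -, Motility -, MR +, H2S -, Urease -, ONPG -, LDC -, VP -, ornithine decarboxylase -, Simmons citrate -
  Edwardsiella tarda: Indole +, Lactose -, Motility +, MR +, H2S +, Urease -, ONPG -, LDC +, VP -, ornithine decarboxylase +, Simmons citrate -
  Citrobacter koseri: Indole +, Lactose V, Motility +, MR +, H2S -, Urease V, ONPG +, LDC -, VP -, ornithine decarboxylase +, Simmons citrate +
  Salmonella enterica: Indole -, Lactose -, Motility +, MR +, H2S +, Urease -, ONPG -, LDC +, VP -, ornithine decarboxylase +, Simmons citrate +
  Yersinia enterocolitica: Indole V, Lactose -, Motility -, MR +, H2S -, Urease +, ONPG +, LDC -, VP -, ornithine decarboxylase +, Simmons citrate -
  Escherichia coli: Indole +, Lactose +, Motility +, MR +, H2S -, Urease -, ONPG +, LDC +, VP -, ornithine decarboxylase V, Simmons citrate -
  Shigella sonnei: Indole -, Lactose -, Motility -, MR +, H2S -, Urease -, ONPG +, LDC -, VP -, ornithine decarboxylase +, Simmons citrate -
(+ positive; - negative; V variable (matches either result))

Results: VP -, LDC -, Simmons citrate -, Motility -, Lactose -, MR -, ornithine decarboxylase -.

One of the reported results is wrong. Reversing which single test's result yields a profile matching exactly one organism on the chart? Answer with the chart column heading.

MR

As reported, no row in the chart matches all 7 reactions.
Reversing Motility → still no organism matches.
Reversing Lactose → still no organism matches.
Reversing Simmons citrate → still no organism matches.
Reversing ornithine decarboxylase → still no organism matches.
Reversing VP → still no organism matches.
Reversing MR (to +) → unique match: Shigella flexneri.
Reversing LDC → still no organism matches.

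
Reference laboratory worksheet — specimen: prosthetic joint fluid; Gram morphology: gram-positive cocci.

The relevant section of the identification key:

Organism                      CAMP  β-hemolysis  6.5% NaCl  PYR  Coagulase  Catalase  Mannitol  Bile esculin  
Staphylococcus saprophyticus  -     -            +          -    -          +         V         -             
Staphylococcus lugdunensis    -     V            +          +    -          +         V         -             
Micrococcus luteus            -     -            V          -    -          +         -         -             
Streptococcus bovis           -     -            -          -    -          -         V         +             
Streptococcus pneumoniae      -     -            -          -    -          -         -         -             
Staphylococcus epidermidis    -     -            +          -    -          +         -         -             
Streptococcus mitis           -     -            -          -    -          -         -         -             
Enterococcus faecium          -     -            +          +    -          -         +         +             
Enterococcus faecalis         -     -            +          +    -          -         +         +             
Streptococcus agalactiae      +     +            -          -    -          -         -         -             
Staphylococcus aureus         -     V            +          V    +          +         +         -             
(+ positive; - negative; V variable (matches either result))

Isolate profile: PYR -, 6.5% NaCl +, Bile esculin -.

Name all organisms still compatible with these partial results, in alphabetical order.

Micrococcus luteus, Staphylococcus aureus, Staphylococcus epidermidis, Staphylococcus saprophyticus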